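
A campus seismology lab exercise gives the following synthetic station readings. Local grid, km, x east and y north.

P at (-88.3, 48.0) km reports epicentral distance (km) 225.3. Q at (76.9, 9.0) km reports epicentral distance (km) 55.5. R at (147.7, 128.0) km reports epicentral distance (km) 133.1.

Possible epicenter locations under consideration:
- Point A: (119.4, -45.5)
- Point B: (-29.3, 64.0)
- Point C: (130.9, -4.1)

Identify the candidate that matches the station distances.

Point C

For each candidate, compare |candidate − station| to the reported distance:
Point A: residuals P 2.5, Q 13.6, R 42.7 → max 42.7 km
Point B: residuals P 164.2, Q 64.1, R 55.1 → max 164.2 km
Point C: residuals P 0.0, Q 0.1, R 0.1 → max 0.1 km
Only Point C has all residuals ≈ 0.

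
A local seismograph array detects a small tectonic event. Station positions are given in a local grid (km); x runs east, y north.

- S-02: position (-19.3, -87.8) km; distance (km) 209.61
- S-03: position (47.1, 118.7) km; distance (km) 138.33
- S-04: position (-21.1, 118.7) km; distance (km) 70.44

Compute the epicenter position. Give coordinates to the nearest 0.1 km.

Circle about each station: (x + 19.3)² + (y + 87.8)² = 209.61²; (x − 47.1)² + (y − 118.7)² = 138.33²; (x + 21.1)² + (y − 118.7)² = 70.44².
Subtracting the S-02 equation from the S-03 and S-04 equations removes the quadratic terms:
132.8 x + 413.0 y = 33027.93
-3.6 x + 413.0 y = 45428.13
Solving the 2×2 system: x ≈ -90.9, y ≈ 109.2 km.

-90.9 km east, 109.2 km north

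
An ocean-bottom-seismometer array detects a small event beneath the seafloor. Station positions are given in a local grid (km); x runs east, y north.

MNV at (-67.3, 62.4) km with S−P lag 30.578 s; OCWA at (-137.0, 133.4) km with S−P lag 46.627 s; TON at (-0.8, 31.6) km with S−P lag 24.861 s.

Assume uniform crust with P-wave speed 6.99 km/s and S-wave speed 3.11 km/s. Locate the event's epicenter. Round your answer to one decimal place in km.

Distance from S−P lag: d = Δt · v_P v_S / (v_P − v_S) = Δt · (6.99·3.11)/(6.99−3.11) ≈ 5.6028·Δt.
So d_MNV = 171.32, d_OCWA = 261.24, d_TON = 139.29 km.
Circle about each station: (x + 67.3)² + (y − 62.4)² = 171.32²; (x + 137.0)² + (y − 133.4)² = 261.24²; (x + 0.8)² + (y − 31.6)² = 139.29².
Subtracting the MNV equation from the OCWA and TON equations removes the quadratic terms:
-139.4 x + 142.0 y = -10754.29
133.0 x − 61.6 y = 2524.99
Solving the 2×2 system: x ≈ -29.5, y ≈ -104.7 km.

-29.5 km east, -104.7 km north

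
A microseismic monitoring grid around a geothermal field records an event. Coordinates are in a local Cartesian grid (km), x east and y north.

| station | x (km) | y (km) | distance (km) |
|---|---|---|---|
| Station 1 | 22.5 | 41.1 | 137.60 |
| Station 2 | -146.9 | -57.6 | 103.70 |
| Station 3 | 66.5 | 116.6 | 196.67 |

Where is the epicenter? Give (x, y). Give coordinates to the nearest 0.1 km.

Circle about each station: (x − 22.5)² + (y − 41.1)² = 137.60²; (x + 146.9)² + (y + 57.6)² = 103.70²; (x − 66.5)² + (y − 116.6)² = 196.67².
Subtracting the Station 1 equation from the Station 2 and Station 3 equations removes the quadratic terms:
-338.8 x − 197.4 y = 30881.98
88.0 x + 151.0 y = -3922.98
Solving the 2×2 system: x ≈ -115.1, y ≈ 41.1 km.
Check against Station 1 (with the unrounded x, y): √((x − 22.5)²+(y − 41.1)²) = 137.59 ≈ 137.60 km. ✓

x ≈ -115.1 km, y ≈ 41.1 km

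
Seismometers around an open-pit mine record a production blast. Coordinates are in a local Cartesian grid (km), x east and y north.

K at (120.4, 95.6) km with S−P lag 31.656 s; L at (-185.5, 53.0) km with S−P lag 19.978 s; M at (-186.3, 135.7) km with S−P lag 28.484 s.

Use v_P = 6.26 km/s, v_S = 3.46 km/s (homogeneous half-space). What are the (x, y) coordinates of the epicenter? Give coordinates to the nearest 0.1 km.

x ≈ -73.7 km, y ≈ -53.7 km

Distance from S−P lag: d = Δt · v_P v_S / (v_P − v_S) = Δt · (6.26·3.46)/(6.26−3.46) ≈ 7.7356·Δt.
So d_K = 244.88, d_L = 154.54, d_M = 220.34 km.
Circle about each station: (x − 120.4)² + (y − 95.6)² = 244.88²; (x + 185.5)² + (y − 53.0)² = 154.54²; (x + 186.3)² + (y − 135.7)² = 220.34².
Subtracting the K equation from the L and M equations removes the quadratic terms:
-611.8 x − 85.2 y = 49667.33
-613.4 x + 80.2 y = 40903.16
Solving the 2×2 system: x ≈ -73.7, y ≈ -53.7 km.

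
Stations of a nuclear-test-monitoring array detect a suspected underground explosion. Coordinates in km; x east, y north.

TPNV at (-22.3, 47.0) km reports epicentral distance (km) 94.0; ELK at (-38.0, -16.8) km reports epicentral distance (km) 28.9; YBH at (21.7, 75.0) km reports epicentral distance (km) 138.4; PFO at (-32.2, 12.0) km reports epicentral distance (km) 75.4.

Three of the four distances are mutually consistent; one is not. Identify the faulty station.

Solve using three stations at a time. Using TPNV, ELK, YBH (subtract circle equations pairwise → linear system) gives (x, y) ≈ (-51.8, -42.3).
Distances from that point to each station vs reported:
  TPNV: calculated 94.0 vs reported 94.0 → residual 0.0 km
  ELK: calculated 29.0 vs reported 28.9 → residual 0.1 km
  YBH: calculated 138.4 vs reported 138.4 → residual 0.0 km
  PFO: calculated 57.7 vs reported 75.4 → residual 17.7 km
TPNV, ELK, YBH are mutually consistent (residuals ≈ 0); PFO is off by 17.7 km.

PFO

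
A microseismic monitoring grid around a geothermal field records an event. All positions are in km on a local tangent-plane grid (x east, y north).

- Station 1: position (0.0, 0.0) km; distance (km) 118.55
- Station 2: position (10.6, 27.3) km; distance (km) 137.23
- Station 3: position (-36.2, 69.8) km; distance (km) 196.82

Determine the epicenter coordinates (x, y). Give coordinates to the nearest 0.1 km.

Circle about each station: x² + y² = 118.55²; (x − 10.6)² + (y − 27.3)² = 137.23²; (x + 36.2)² + (y − 69.8)² = 196.82².
Subtracting the Station 1 equation from the Station 2 and Station 3 equations removes the quadratic terms:
21.2 x + 54.6 y = -3920.32
-72.4 x + 139.6 y = -18501.53
Solving the 2×2 system: x ≈ 67.0, y ≈ -97.8 km.
Check against Station 1 (with the unrounded x, y): √(x²+y²) = 118.53 ≈ 118.55 km. ✓

x ≈ 67.0 km, y ≈ -97.8 km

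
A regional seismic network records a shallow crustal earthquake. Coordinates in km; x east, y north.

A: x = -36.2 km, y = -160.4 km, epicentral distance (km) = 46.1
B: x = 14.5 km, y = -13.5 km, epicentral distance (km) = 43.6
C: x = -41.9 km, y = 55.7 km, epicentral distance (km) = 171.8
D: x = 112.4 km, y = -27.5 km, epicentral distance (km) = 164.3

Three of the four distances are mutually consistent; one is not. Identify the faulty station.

B

Solve using three stations at a time. Using A, C, D (subtract circle equations pairwise → linear system) gives (x, y) ≈ (-26.4, -115.4).
Distances from that point to each station vs reported:
  A: calculated 46.1 vs reported 46.1 → residual 0.0 km
  B: calculated 109.8 vs reported 43.6 → residual 66.2 km
  C: calculated 171.8 vs reported 171.8 → residual 0.0 km
  D: calculated 164.3 vs reported 164.3 → residual 0.0 km
A, C, D are mutually consistent (residuals ≈ 0); B is off by 66.2 km.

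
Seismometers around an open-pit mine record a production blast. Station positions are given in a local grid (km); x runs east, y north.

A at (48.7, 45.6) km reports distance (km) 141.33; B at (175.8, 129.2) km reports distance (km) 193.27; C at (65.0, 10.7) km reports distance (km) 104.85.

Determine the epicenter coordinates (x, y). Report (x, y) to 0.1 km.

141.5 km east, -61.0 km north

Circle about each station: (x − 48.7)² + (y − 45.6)² = 141.33²; (x − 175.8)² + (y − 129.2)² = 193.27²; (x − 65.0)² + (y − 10.7)² = 104.85².
Subtracting the A equation from the B and C equations removes the quadratic terms:
254.2 x + 167.2 y = 25768.11
32.6 x − 69.8 y = 8869.09
Solving the 2×2 system: x ≈ 141.5, y ≈ -61.0 km.
Check against A (with the unrounded x, y): √((x − 48.7)²+(y − 45.6)²) = 141.31 ≈ 141.33 km. ✓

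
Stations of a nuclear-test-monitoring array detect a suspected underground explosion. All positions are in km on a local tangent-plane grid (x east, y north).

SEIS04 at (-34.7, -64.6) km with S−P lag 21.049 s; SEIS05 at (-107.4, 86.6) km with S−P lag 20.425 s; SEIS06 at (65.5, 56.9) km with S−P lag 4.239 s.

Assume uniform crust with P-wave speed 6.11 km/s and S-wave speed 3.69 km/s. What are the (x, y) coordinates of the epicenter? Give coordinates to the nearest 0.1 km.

Distance from S−P lag: d = Δt · v_P v_S / (v_P − v_S) = Δt · (6.11·3.69)/(6.11−3.69) ≈ 9.3165·Δt.
So d_SEIS04 = 196.10, d_SEIS05 = 190.29, d_SEIS06 = 39.49 km.
Circle about each station: (x + 34.7)² + (y + 64.6)² = 196.10²; (x + 107.4)² + (y − 86.6)² = 190.29²; (x − 65.5)² + (y − 56.9)² = 39.49².
Subtracting the SEIS04 equation from the SEIS05 and SEIS06 equations removes the quadratic terms:
-145.4 x + 302.4 y = 15902.00
200.4 x + 243.0 y = 39046.36
Solving the 2×2 system: x ≈ 82.8, y ≈ 92.4 km.

82.8 km east, 92.4 km north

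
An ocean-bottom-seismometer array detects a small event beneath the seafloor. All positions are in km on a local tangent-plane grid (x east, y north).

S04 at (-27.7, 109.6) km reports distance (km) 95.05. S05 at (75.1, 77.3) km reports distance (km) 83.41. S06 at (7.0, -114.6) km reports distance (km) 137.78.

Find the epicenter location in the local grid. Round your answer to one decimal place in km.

Circle about each station: (x + 27.7)² + (y − 109.6)² = 95.05²; (x − 75.1)² + (y − 77.3)² = 83.41²; (x − 7.0)² + (y + 114.6)² = 137.78².
Subtracting pairs of circle equations eliminates x²+y² and gives linear equations (the radical axes):
205.6 x − 64.6 y = 913.12
69.4 x − 448.4 y = -9546.12
Solving the 2×2 system: x ≈ 11.7, y ≈ 23.1 km.

(11.7, 23.1)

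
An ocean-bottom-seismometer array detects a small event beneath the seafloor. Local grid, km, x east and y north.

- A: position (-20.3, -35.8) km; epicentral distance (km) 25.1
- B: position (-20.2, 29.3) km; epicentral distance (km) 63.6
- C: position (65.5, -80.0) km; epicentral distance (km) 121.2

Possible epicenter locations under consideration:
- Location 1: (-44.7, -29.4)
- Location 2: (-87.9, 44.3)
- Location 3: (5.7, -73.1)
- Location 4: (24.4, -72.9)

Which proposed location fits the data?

Location 1

For each candidate, compare |candidate − station| to the reported distance:
Location 1: residuals A 0.1, B 0.0, C 0.1 → max 0.1 km
Location 2: residuals A 79.7, B 5.7, C 76.2 → max 79.7 km
Location 3: residuals A 20.4, B 42.0, C 61.0 → max 61.0 km
Location 4: residuals A 33.0, B 47.9, C 79.5 → max 79.5 km
Only Location 1 has all residuals ≈ 0.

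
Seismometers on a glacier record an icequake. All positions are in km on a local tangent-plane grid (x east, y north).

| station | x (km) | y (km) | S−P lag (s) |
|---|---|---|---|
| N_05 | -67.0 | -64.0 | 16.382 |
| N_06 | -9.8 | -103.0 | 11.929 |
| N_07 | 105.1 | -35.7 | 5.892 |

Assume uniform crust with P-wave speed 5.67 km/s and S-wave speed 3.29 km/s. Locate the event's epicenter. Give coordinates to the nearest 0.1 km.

Distance from S−P lag: d = Δt · v_P v_S / (v_P − v_S) = Δt · (5.67·3.29)/(5.67−3.29) ≈ 7.8379·Δt.
So d_N_05 = 128.40, d_N_06 = 93.50, d_N_07 = 46.18 km.
Circle about each station: (x + 67.0)² + (y + 64.0)² = 128.40²; (x + 9.8)² + (y + 103.0)² = 93.50²; (x − 105.1)² + (y + 35.7)² = 46.18².
Subtracting the N_05 equation from the N_06 and N_07 equations removes the quadratic terms:
114.4 x − 78.0 y = 9864.35
344.2 x + 56.6 y = 18089.47
Solving the 2×2 system: x ≈ 59.1, y ≈ -39.8 km.

(59.1, -39.8)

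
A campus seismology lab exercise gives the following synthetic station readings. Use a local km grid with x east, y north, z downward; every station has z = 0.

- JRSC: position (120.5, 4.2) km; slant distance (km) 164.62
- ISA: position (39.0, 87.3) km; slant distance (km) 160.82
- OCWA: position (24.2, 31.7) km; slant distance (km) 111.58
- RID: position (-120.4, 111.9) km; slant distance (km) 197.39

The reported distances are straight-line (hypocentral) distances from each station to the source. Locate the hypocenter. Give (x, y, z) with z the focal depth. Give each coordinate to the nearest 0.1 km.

x ≈ -22.2 km, y ≈ -46.8 km, depth ≈ 64.3 km

Each station gives a sphere (x−x_i)² + (y−y_i)² + z² = d_i² (stations at z=0).
Subtracting the JRSC sphere from ISA and OCWA: z² cancels, leaving linear equations in x and y:
-163.0 x + 166.2 y = -4158.93
-192.6 x + 55.0 y = 1702.29
Solving: x ≈ -22.203, y ≈ -46.799 km (keep extra digits for the depth step; rounded: -22.2, -46.8).
Then from the JRSC sphere: z² = 164.62² − (x − 120.5)² − (y − 4.2)² with x = -22.203, y = -46.799, so z ≈ 64.302 ≈ 64.3 km.
Check against RID (with the unrounded solution): distance 197.39 ≈ 197.39 km. ✓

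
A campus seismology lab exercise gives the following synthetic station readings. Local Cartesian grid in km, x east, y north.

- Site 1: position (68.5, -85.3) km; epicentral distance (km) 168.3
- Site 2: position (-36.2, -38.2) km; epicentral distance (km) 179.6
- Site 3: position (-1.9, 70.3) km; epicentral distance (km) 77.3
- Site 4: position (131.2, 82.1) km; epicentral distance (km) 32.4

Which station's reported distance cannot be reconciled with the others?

Solve using three stations at a time. Using Site 1, Site 2, Site 4 (subtract circle equations pairwise → linear system) gives (x, y) ≈ (98.8, 80.3).
Distances from that point to each station vs reported:
  Site 1: calculated 168.3 vs reported 168.3 → residual 0.0 km
  Site 2: calculated 179.6 vs reported 179.6 → residual 0.0 km
  Site 3: calculated 101.2 vs reported 77.3 → residual 23.9 km
  Site 4: calculated 32.4 vs reported 32.4 → residual 0.0 km
Site 1, Site 2, Site 4 are mutually consistent (residuals ≈ 0); Site 3 is off by 23.9 km.

Site 3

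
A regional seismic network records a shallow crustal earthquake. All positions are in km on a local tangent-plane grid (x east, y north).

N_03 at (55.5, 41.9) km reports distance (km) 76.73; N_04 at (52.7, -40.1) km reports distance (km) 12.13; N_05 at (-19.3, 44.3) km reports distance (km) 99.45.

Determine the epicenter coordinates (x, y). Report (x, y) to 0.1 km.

Circle about each station: (x − 55.5)² + (y − 41.9)² = 76.73²; (x − 52.7)² + (y + 40.1)² = 12.13²; (x + 19.3)² + (y − 44.3)² = 99.45².
Subtracting pairs of circle equations eliminates x²+y² and gives linear equations (the radical axes):
-5.6 x − 164.0 y = 5289.80
-149.6 x + 4.8 y = -6503.69
Solving the 2×2 system: x ≈ 42.4, y ≈ -33.7 km.

(42.4, -33.7)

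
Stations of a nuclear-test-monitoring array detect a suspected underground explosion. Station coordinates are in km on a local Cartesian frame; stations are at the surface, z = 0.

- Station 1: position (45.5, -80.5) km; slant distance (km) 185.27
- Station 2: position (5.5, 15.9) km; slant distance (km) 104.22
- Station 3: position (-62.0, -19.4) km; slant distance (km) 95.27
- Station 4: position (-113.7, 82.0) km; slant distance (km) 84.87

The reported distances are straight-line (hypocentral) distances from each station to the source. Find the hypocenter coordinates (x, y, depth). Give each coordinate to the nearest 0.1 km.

Each station gives a sphere (x−x_i)² + (y−y_i)² + z² = d_i² (stations at z=0).
Subtracting the Station 1 sphere from Station 2 and Station 3: z² cancels, leaving linear equations in x and y:
-80.0 x + 192.8 y = 15195.72
-215.0 x + 122.2 y = 20918.46
Solving: x ≈ -68.701, y ≈ 50.310 km (keep extra digits for the depth step; rounded: -68.7, 50.3).
Then from the Station 1 sphere: z² = 185.27² − (x − 45.5)² − (y + 80.5)² with x = -68.701, y = 50.310, so z ≈ 64.590 ≈ 64.6 km.

(-68.7, 50.3, 64.6)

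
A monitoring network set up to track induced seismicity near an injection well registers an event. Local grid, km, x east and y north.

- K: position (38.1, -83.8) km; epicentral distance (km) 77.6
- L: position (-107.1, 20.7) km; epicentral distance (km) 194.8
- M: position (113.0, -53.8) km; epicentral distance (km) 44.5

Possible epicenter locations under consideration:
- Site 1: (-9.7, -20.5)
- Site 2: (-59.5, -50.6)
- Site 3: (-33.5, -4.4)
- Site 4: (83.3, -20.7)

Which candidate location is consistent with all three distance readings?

Site 4

For each candidate, compare |candidate − station| to the reported distance:
Site 1: residuals K 1.7, L 89.0, M 82.6 → max 89.0 km
Site 2: residuals K 25.5, L 109.1, M 128.0 → max 128.0 km
Site 3: residuals K 29.3, L 117.0, M 110.1 → max 117.0 km
Site 4: residuals K 0.0, L 0.0, M 0.0 → max 0.0 km
Only Site 4 has all residuals ≈ 0.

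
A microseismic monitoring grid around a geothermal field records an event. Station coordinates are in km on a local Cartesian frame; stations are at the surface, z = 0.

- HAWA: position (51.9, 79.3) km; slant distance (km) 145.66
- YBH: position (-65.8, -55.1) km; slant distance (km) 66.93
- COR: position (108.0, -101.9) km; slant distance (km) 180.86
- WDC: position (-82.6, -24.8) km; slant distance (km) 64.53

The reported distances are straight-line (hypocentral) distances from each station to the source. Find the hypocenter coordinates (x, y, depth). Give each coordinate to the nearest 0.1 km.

(-43.8, -17.9, 51.1)

Each station gives a sphere (x−x_i)² + (y−y_i)² + z² = d_i² (stations at z=0).
Subtracting the HAWA sphere from YBH and COR: z² cancels, leaving linear equations in x and y:
-235.4 x − 268.8 y = 15120.76
112.2 x − 362.4 y = 1572.01
Solving: x ≈ -43.797, y ≈ -17.898 km (keep extra digits for the depth step; rounded: -43.8, -17.9).
Then from the HAWA sphere: z² = 145.66² − (x − 51.9)² − (y − 79.3)² with x = -43.797, y = -17.898, so z ≈ 51.103 ≈ 51.1 km.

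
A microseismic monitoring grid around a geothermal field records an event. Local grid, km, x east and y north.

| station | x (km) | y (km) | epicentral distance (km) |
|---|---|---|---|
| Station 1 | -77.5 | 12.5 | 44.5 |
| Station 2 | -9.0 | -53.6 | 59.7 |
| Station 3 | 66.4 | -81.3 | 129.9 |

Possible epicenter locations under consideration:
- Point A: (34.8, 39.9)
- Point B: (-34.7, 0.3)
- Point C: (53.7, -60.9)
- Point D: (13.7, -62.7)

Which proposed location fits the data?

For each candidate, compare |candidate − station| to the reported distance:
Point A: residuals Station 1 71.1, Station 2 43.6, Station 3 4.6 → max 71.1 km
Point B: residuals Station 1 0.0, Station 2 0.0, Station 3 0.0 → max 0.0 km
Point C: residuals Station 1 105.8, Station 2 3.4, Station 3 105.9 → max 105.9 km
Point D: residuals Station 1 73.7, Station 2 35.2, Station 3 74.0 → max 74.0 km
Only Point B has all residuals ≈ 0.

Point B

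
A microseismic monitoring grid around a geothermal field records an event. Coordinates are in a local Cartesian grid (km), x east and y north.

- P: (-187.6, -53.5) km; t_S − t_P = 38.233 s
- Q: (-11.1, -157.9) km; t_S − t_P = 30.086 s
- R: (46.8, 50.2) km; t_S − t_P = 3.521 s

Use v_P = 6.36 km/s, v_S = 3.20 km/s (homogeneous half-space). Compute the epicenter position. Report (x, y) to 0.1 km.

(44.9, 27.6)

Distance from S−P lag: d = Δt · v_P v_S / (v_P − v_S) = Δt · (6.36·3.20)/(6.36−3.20) ≈ 6.4405·Δt.
So d_P = 246.24, d_Q = 193.77, d_R = 22.68 km.
Circle about each station: (x + 187.6)² + (y + 53.5)² = 246.24²; (x + 11.1)² + (y + 157.9)² = 193.77²; (x − 46.8)² + (y − 50.2)² = 22.68².
Subtracting pairs of circle equations eliminates x²+y² and gives linear equations (the radical axes):
353.0 x − 208.8 y = 10086.93
468.8 x + 207.4 y = 26774.03
Solving the 2×2 system: x ≈ 44.9, y ≈ 27.6 km.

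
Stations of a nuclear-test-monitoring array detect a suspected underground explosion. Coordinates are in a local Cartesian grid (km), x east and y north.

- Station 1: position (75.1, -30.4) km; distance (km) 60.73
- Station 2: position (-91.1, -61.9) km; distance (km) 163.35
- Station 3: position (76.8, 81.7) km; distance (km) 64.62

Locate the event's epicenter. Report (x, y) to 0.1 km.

x ≈ 47.9 km, y ≈ 23.9 km

Circle about each station: (x − 75.1)² + (y + 30.4)² = 60.73²; (x + 91.1)² + (y + 61.9)² = 163.35²; (x − 76.8)² + (y − 81.7)² = 64.62².
Subtracting pairs of circle equations eliminates x²+y² and gives linear equations (the radical axes):
-332.4 x − 63.0 y = -17428.44
3.4 x + 224.2 y = 5521.35
Solving the 2×2 system: x ≈ 47.9, y ≈ 23.9 km.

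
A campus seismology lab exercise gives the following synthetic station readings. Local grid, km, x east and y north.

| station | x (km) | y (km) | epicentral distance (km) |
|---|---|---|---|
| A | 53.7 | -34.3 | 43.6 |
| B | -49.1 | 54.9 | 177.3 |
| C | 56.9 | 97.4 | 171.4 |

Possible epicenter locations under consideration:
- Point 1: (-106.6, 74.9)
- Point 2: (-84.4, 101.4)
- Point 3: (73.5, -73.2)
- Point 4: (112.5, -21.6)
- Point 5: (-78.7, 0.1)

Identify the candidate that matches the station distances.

Point 3

For each candidate, compare |candidate − station| to the reported distance:
Point 1: residuals A 150.4, B 116.4, C 6.4 → max 150.4 km
Point 2: residuals A 150.0, B 118.9, C 30.0 → max 150.0 km
Point 3: residuals A 0.0, B 0.0, C 0.0 → max 0.0 km
Point 4: residuals A 16.6, B 1.5, C 40.1 → max 40.1 km
Point 5: residuals A 93.2, B 115.0, C 4.5 → max 115.0 km
Only Point 3 has all residuals ≈ 0.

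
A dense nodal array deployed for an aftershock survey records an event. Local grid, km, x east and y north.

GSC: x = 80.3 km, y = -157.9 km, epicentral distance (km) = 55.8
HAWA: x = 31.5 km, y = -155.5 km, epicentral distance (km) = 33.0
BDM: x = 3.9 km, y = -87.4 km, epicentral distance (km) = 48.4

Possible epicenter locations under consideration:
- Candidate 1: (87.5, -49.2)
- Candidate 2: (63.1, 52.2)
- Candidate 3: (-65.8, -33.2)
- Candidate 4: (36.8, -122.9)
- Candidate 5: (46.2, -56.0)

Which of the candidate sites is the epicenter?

Candidate 4

For each candidate, compare |candidate − station| to the reported distance:
Candidate 1: residuals GSC 53.1, HAWA 87.1, BDM 43.5 → max 87.1 km
Candidate 2: residuals GSC 155.0, HAWA 177.1, BDM 103.2 → max 177.1 km
Candidate 3: residuals GSC 136.3, HAWA 123.3, BDM 39.9 → max 136.3 km
Candidate 4: residuals GSC 0.0, HAWA 0.0, BDM 0.0 → max 0.0 km
Candidate 5: residuals GSC 51.7, HAWA 67.6, BDM 4.3 → max 67.6 km
Only Candidate 4 has all residuals ≈ 0.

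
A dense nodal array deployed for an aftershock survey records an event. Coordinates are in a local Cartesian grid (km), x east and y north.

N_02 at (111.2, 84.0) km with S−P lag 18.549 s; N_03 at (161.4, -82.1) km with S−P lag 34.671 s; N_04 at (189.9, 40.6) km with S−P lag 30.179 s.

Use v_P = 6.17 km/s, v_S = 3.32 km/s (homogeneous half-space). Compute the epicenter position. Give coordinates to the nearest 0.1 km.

Distance from S−P lag: d = Δt · v_P v_S / (v_P − v_S) = Δt · (6.17·3.32)/(6.17−3.32) ≈ 7.1875·Δt.
So d_N_02 = 133.32, d_N_03 = 249.20, d_N_04 = 216.91 km.
Circle about each station: (x − 111.2)² + (y − 84.0)² = 133.32²; (x − 161.4)² + (y + 82.1)² = 249.20²; (x − 189.9)² + (y − 40.6)² = 216.91².
Subtracting pairs of circle equations eliminates x²+y² and gives linear equations (the radical axes):
100.4 x − 332.2 y = -30957.49
157.4 x − 86.8 y = -10986.80
Solving the 2×2 system: x ≈ -22.1, y ≈ 86.5 km.

(-22.1, 86.5)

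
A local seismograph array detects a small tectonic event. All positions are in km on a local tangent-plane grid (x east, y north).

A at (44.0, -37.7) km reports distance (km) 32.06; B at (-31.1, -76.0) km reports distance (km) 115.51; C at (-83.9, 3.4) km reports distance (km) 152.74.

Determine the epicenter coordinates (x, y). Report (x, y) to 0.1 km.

Circle about each station: (x − 44.0)² + (y + 37.7)² = 32.06²; (x + 31.1)² + (y + 76.0)² = 115.51²; (x + 83.9)² + (y − 3.4)² = 152.74².
Subtracting the A equation from the B and C equations removes the quadratic terms:
-150.2 x − 76.6 y = -8928.80
-255.8 x + 82.2 y = -18608.18
Solving the 2×2 system: x ≈ 67.6, y ≈ -16.0 km.

(67.6, -16.0)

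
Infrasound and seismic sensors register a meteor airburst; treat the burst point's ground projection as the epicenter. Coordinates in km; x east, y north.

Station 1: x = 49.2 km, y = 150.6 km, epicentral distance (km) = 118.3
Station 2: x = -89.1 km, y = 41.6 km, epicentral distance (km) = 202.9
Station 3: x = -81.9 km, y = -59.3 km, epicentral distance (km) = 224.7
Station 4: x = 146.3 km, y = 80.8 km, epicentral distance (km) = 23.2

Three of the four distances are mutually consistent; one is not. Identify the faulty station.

Solve using three stations at a time. Using Station 1, Station 2, Station 3 (subtract circle equations pairwise → linear system) gives (x, y) ≈ (113.4, 51.5).
Distances from that point to each station vs reported:
  Station 1: calculated 118.1 vs reported 118.3 → residual 0.2 km
  Station 2: calculated 202.8 vs reported 202.9 → residual 0.1 km
  Station 3: calculated 224.6 vs reported 224.7 → residual 0.1 km
  Station 4: calculated 44.0 vs reported 23.2 → residual 20.8 km
Station 1, Station 2, Station 3 are mutually consistent (residuals ≈ 0); Station 4 is off by 20.8 km.

Station 4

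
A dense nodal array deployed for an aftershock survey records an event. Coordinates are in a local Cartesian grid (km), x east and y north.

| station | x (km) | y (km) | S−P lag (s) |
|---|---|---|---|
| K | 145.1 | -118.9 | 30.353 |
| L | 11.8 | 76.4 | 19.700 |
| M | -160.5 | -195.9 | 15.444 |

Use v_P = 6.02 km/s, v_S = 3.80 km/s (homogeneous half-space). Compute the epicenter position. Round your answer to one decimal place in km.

(-156.7, -36.8)

Distance from S−P lag: d = Δt · v_P v_S / (v_P − v_S) = Δt · (6.02·3.80)/(6.02−3.80) ≈ 10.3045·Δt.
So d_K = 312.77, d_L = 203.00, d_M = 159.14 km.
Circle about each station: (x − 145.1)² + (y + 118.9)² = 312.77²; (x − 11.8)² + (y − 76.4)² = 203.00²; (x + 160.5)² + (y + 195.9)² = 159.14².
Subtracting pairs of circle equations eliminates x²+y² and gives linear equations (the radical axes):
-266.6 x + 390.6 y = 27401.05
-611.2 x − 154.0 y = 101445.37
Solving the 2×2 system: x ≈ -156.7, y ≈ -36.8 km.
Check against K (with the unrounded x, y): √((x − 145.1)²+(y + 118.9)²) = 312.77 ≈ 312.77 km. ✓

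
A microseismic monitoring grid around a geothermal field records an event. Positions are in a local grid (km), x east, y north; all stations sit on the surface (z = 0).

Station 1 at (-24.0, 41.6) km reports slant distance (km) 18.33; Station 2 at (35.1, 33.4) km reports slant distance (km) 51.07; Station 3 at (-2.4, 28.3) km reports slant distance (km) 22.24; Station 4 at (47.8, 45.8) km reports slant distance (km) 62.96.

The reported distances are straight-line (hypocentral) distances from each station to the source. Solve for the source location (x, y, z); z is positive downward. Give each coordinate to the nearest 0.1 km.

x ≈ -13.2 km, y ≈ 40.9 km, depth ≈ 14.8 km

Each station gives a sphere (x−x_i)² + (y−y_i)² + z² = d_i² (stations at z=0).
Subtracting the Station 1 sphere from Station 2 and Station 3: z² cancels, leaving linear equations in x and y:
118.2 x − 16.4 y = -2231.15
43.2 x − 26.6 y = -1658.54
Solving: x ≈ -13.199, y ≈ 40.915 km (keep extra digits for the depth step; rounded: -13.2, 40.9).
Then from the Station 1 sphere: z² = 18.33² − (x + 24.0)² − (y − 41.6)² with x = -13.199, y = 40.915, so z ≈ 14.794 ≈ 14.8 km.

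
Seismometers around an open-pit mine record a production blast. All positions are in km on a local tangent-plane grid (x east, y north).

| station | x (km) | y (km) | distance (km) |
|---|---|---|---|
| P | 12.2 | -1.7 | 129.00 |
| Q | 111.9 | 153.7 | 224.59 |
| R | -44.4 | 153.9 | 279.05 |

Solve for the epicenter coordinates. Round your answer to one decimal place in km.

Circle about each station: (x − 12.2)² + (y + 1.7)² = 129.00²; (x − 111.9)² + (y − 153.7)² = 224.59²; (x + 44.4)² + (y − 153.9)² = 279.05².
Subtracting pairs of circle equations eliminates x²+y² and gives linear equations (the radical axes):
199.4 x + 310.8 y = 2193.90
-113.2 x + 311.2 y = -35723.06
Solving the 2×2 system: x ≈ 121.2, y ≈ -70.7 km.

121.2 km east, -70.7 km north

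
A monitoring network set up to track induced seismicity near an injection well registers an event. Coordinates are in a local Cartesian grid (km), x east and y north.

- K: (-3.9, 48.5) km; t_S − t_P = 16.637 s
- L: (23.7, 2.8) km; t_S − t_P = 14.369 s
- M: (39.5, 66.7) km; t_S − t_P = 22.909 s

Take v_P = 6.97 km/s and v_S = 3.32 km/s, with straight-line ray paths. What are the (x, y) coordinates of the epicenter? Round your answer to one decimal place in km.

Distance from S−P lag: d = Δt · v_P v_S / (v_P − v_S) = Δt · (6.97·3.32)/(6.97−3.32) ≈ 6.3398·Δt.
So d_K = 105.48, d_L = 91.10, d_M = 145.24 km.
Circle about each station: (x + 3.9)² + (y − 48.5)² = 105.48²; (x − 23.7)² + (y − 2.8)² = 91.10²; (x − 39.5)² + (y − 66.7)² = 145.24².
Subtracting the K equation from the L and M equations removes the quadratic terms:
55.2 x − 91.4 y = 1028.89
86.8 x + 36.4 y = -6326.95
Solving the 2×2 system: x ≈ -54.4, y ≈ -44.1 km.

(-54.4, -44.1)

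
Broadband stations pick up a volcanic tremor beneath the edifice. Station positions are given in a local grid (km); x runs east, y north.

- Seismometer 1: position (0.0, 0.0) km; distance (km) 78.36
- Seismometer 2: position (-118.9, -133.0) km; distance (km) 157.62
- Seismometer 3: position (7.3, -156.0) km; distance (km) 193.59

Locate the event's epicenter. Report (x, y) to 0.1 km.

-76.1 km east, 18.7 km north

Circle about each station: x² + y² = 78.36²; (x + 118.9)² + (y + 133.0)² = 157.62²; (x − 7.3)² + (y + 156.0)² = 193.59².
Subtracting the Seismometer 1 equation from the Seismometer 2 and Seismometer 3 equations removes the quadratic terms:
-237.8 x − 266.0 y = 13122.44
14.6 x − 312.0 y = -6947.51
Solving the 2×2 system: x ≈ -76.1, y ≈ 18.7 km.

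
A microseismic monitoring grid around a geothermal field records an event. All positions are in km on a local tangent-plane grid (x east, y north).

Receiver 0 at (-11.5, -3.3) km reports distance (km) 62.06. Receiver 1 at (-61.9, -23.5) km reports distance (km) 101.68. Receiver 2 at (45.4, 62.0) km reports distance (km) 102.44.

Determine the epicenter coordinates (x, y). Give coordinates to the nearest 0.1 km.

Circle about each station: (x + 11.5)² + (y + 3.3)² = 62.06²; (x + 61.9)² + (y + 23.5)² = 101.68²; (x − 45.4)² + (y − 62.0)² = 102.44².
Subtracting the Receiver 0 equation from the Receiver 1 and Receiver 2 equations removes the quadratic terms:
-100.8 x − 40.4 y = -2246.66
113.8 x + 130.6 y = -880.49
Solving the 2×2 system: x ≈ 38.4, y ≈ -40.2 km.

38.4 km east, -40.2 km north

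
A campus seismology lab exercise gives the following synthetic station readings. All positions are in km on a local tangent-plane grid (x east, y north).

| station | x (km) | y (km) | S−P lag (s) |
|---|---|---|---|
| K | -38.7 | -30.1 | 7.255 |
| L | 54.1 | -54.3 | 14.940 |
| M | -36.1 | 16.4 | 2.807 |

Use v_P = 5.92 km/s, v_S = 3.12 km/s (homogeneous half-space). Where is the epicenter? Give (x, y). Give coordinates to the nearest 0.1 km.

(-17.9, 13.0)

Distance from S−P lag: d = Δt · v_P v_S / (v_P − v_S) = Δt · (5.92·3.12)/(5.92−3.12) ≈ 6.5966·Δt.
So d_K = 47.86, d_L = 98.55, d_M = 18.52 km.
Circle about each station: (x + 38.7)² + (y + 30.1)² = 47.86²; (x − 54.1)² + (y + 54.3)² = 98.55²; (x + 36.1)² + (y − 16.4)² = 18.52².
Subtracting the K equation from the L and M equations removes the quadratic terms:
185.6 x − 48.4 y = -3949.92
5.2 x + 93.0 y = 1116.06
Solving the 2×2 system: x ≈ -17.9, y ≈ 13.0 km.
Check against K (with the unrounded x, y): √((x + 38.7)²+(y + 30.1)²) = 47.86 ≈ 47.86 km. ✓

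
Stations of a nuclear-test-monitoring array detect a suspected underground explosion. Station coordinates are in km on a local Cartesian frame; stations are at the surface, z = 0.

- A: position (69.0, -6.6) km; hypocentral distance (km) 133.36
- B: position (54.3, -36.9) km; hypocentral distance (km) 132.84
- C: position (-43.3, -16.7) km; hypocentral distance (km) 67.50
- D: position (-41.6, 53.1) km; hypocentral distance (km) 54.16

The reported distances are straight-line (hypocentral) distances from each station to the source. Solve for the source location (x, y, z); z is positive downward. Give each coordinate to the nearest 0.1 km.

(-49.8, 30.0, 48.3)

Each station gives a sphere (x−x_i)² + (y−y_i)² + z² = d_i² (stations at z=0).
Subtracting the A sphere from B and C: z² cancels, leaving linear equations in x and y:
-29.4 x − 60.6 y = -356.04
-224.6 x − 20.2 y = 10577.86
Solving: x ≈ -49.798, y ≈ 30.034 km (keep extra digits for the depth step; rounded: -49.8, 30.0).
Then from the A sphere: z² = 133.36² − (x − 69.0)² − (y + 6.6)² with x = -49.798, y = 30.034, so z ≈ 48.269 ≈ 48.3 km.
Check against D (with the unrounded solution): distance 54.12 ≈ 54.16 km. ✓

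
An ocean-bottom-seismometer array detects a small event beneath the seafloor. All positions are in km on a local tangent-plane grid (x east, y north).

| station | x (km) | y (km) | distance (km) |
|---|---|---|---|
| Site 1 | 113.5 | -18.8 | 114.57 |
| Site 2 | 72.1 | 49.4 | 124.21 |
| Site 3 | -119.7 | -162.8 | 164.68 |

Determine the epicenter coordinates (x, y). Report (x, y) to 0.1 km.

Circle about each station: (x − 113.5)² + (y + 18.8)² = 114.57²; (x − 72.1)² + (y − 49.4)² = 124.21²; (x + 119.7)² + (y + 162.8)² = 164.68².
Subtracting pairs of circle equations eliminates x²+y² and gives linear equations (the radical axes):
-82.8 x + 136.4 y = -7898.76
-466.4 x − 288.0 y = 13603.02
Solving the 2×2 system: x ≈ 4.8, y ≈ -55.0 km.

4.8 km east, -55.0 km north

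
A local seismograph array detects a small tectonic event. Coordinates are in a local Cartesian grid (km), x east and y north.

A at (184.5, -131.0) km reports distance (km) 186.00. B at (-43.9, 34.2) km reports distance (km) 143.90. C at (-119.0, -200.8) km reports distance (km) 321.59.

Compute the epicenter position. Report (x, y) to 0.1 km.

Circle about each station: (x − 184.5)² + (y + 131.0)² = 186.00²; (x + 43.9)² + (y − 34.2)² = 143.90²; (x + 119.0)² + (y + 200.8)² = 321.59².
Subtracting pairs of circle equations eliminates x²+y² and gives linear equations (the radical axes):
-456.8 x + 330.4 y = -34215.61
-607.0 x − 139.6 y = -65543.74
Solving the 2×2 system: x ≈ 100.0, y ≈ 34.7 km.
Check against A (with the unrounded x, y): √((x − 184.5)²+(y + 131.0)²) = 186.00 ≈ 186.00 km. ✓

x ≈ 100.0 km, y ≈ 34.7 km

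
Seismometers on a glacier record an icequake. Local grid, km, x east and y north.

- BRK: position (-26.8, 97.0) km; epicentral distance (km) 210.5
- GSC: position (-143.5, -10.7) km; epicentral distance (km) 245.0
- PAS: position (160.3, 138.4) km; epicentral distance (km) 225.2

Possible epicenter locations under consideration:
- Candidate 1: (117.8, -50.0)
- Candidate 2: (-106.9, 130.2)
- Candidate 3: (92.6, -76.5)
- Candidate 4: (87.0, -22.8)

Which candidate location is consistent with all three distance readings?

For each candidate, compare |candidate − station| to the reported distance:
Candidate 1: residuals BRK 4.3, GSC 19.2, PAS 32.1 → max 32.1 km
Candidate 2: residuals BRK 123.8, GSC 99.4, PAS 42.1 → max 123.8 km
Candidate 3: residuals BRK 0.1, GSC 0.1, PAS 0.1 → max 0.1 km
Candidate 4: residuals BRK 45.3, GSC 14.2, PAS 48.1 → max 48.1 km
Only Candidate 3 has all residuals ≈ 0.

Candidate 3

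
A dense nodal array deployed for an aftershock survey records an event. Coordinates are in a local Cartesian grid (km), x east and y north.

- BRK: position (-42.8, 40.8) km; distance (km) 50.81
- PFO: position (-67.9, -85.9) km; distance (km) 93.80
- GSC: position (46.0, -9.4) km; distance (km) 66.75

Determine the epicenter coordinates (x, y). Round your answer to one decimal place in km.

(-20.6, -4.9)

Circle about each station: (x + 42.8)² + (y − 40.8)² = 50.81²; (x + 67.9)² + (y + 85.9)² = 93.80²; (x − 46.0)² + (y + 9.4)² = 66.75².
Subtracting pairs of circle equations eliminates x²+y² and gives linear equations (the radical axes):
-50.2 x − 253.4 y = 2275.96
177.6 x − 100.4 y = -3166.03
Solving the 2×2 system: x ≈ -20.6, y ≈ -4.9 km.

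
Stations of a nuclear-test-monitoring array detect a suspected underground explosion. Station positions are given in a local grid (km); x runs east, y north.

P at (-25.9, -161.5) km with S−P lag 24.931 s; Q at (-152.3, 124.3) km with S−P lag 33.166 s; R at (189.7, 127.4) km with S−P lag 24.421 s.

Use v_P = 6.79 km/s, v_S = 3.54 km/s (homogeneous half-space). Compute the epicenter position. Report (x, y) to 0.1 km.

Distance from S−P lag: d = Δt · v_P v_S / (v_P − v_S) = Δt · (6.79·3.54)/(6.79−3.54) ≈ 7.3959·Δt.
So d_P = 184.39, d_Q = 245.29, d_R = 180.61 km.
Circle about each station: (x + 25.9)² + (y + 161.5)² = 184.39²; (x + 152.3)² + (y − 124.3)² = 245.29²; (x − 189.7)² + (y − 127.4)² = 180.61².
Subtracting the P equation from the Q and R equations removes the quadratic terms:
-252.8 x + 571.6 y = -14274.79
431.2 x + 577.8 y = 26843.49
Solving the 2×2 system: x ≈ 60.1, y ≈ 1.6 km.

60.1 km east, 1.6 km north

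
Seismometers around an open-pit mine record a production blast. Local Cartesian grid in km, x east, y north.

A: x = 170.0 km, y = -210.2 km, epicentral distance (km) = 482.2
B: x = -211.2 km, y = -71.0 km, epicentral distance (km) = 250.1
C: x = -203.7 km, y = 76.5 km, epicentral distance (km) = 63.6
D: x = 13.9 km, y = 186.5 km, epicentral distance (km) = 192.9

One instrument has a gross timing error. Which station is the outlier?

Solve using three stations at a time. Using A, C, D (subtract circle equations pairwise → linear system) gives (x, y) ≈ (-170.8, 130.9).
Distances from that point to each station vs reported:
  A: calculated 482.2 vs reported 482.2 → residual 0.0 km
  B: calculated 205.9 vs reported 250.1 → residual 44.2 km
  C: calculated 63.6 vs reported 63.6 → residual 0.0 km
  D: calculated 192.9 vs reported 192.9 → residual 0.0 km
A, C, D are mutually consistent (residuals ≈ 0); B is off by 44.2 km.

B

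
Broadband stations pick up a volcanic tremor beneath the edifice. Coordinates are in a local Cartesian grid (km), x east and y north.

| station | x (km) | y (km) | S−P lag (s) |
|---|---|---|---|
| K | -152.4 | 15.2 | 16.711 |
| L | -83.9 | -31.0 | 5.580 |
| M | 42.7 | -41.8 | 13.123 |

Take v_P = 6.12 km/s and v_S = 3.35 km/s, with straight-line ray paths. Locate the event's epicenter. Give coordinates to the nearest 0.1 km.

-53.0 km east, -58.4 km north

Distance from S−P lag: d = Δt · v_P v_S / (v_P − v_S) = Δt · (6.12·3.35)/(6.12−3.35) ≈ 7.4014·Δt.
So d_K = 123.69, d_L = 41.30, d_M = 97.13 km.
Circle about each station: (x + 152.4)² + (y − 15.2)² = 123.69²; (x + 83.9)² + (y + 31.0)² = 41.30²; (x − 42.7)² + (y + 41.8)² = 97.13².
Subtracting the K equation from the L and M equations removes the quadratic terms:
137.0 x − 92.4 y = -1863.06
390.2 x − 114.0 y = -14021.29
Solving the 2×2 system: x ≈ -53.0, y ≈ -58.4 km.
Check against K (with the unrounded x, y): √((x + 152.4)²+(y − 15.2)²) = 123.69 ≈ 123.69 km. ✓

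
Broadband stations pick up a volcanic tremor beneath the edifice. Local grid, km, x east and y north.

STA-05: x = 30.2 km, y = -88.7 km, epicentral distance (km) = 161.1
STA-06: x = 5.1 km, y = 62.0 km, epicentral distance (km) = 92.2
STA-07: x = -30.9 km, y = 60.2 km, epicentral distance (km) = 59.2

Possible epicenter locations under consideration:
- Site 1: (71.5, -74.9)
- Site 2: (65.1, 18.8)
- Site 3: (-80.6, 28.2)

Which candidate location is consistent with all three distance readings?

For each candidate, compare |candidate − station| to the reported distance:
Site 1: residuals STA-05 117.6, STA-06 60.0, STA-07 110.3 → max 117.6 km
Site 2: residuals STA-05 48.1, STA-06 18.3, STA-07 45.3 → max 48.1 km
Site 3: residuals STA-05 0.0, STA-06 0.1, STA-07 0.1 → max 0.1 km
Only Site 3 has all residuals ≈ 0.

Site 3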